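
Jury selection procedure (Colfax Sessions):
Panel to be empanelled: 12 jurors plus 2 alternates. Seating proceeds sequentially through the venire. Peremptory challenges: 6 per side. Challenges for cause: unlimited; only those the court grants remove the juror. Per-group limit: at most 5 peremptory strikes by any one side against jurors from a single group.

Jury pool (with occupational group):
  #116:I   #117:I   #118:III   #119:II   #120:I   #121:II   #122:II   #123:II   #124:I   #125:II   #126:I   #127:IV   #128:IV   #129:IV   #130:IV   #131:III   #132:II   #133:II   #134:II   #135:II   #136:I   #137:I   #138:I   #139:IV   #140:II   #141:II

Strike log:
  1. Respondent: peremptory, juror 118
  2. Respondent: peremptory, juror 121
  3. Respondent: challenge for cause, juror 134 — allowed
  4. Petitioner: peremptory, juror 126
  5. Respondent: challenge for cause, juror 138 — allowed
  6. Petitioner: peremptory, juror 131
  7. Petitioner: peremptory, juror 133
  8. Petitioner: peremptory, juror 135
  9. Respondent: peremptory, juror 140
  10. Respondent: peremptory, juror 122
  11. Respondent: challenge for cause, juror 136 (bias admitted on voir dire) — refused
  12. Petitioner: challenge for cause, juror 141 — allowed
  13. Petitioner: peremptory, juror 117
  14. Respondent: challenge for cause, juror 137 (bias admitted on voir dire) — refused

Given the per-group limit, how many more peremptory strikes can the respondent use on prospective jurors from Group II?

Respondent peremptories so far: #118, #121, #140, #122 — 4 of 6 used, 2 left overall.
Against Group II: #121, #140, #122 — 3 used; per-group cap 5 leaves 2.
Binding limit: min(2, 2) = 2.

2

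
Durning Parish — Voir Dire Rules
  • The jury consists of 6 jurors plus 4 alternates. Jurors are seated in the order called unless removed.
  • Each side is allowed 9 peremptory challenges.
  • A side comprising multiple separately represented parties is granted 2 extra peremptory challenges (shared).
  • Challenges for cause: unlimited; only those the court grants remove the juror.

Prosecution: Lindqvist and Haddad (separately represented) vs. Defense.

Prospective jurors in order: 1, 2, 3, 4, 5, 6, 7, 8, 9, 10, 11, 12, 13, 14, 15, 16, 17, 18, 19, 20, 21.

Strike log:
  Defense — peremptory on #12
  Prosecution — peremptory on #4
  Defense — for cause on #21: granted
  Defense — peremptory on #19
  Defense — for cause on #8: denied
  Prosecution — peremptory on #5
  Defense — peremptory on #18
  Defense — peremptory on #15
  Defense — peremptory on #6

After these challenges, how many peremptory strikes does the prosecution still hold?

9

Prosecution allotment: 9 base + 2 multi-party = 11.
Prosecution peremptories used: #4, #5 — 2.
Remaining: 11 − 2 = 9.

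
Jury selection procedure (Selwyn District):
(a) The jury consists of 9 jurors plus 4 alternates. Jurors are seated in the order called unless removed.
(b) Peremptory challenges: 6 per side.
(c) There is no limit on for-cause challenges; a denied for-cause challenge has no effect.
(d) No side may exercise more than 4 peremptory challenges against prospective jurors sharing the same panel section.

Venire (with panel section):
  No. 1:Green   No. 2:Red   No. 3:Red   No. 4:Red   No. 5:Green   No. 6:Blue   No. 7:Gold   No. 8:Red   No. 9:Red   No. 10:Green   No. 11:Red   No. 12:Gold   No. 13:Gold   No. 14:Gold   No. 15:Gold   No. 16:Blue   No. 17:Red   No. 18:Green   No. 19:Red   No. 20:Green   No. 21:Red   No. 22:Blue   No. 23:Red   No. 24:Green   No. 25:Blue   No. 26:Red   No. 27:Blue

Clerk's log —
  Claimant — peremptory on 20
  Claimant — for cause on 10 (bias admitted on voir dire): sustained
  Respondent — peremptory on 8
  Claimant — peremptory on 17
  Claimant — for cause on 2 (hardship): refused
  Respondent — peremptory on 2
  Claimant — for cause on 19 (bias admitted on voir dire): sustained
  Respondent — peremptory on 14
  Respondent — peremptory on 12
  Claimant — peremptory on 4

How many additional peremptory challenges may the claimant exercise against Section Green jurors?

Claimant peremptories so far: #20, #17, #4 — 3 of 6 used, 3 left overall.
Against Section Green: #20 — 1 used; per-section cap 4 leaves 3.
Binding limit: min(3, 3) = 3.

3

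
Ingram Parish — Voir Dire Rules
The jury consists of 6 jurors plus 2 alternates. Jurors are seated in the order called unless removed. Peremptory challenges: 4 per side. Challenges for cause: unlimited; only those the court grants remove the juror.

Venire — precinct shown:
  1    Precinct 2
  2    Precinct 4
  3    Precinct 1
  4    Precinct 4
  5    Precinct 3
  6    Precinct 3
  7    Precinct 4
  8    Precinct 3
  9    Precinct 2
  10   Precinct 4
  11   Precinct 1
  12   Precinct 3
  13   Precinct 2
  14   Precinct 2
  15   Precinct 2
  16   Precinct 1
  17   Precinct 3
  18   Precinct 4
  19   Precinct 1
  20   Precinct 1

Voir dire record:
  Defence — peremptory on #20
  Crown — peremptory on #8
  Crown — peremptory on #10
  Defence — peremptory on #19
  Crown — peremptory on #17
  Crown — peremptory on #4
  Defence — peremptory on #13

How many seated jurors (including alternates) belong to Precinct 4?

Removed: #4, #8, #10, #13, #17, #19, #20.
Seated (8 incl. alternates): #1, #2, #3, #5, #6, #7, #9, #11.
Of those, in Precinct 4: #2, #7 → 2.

2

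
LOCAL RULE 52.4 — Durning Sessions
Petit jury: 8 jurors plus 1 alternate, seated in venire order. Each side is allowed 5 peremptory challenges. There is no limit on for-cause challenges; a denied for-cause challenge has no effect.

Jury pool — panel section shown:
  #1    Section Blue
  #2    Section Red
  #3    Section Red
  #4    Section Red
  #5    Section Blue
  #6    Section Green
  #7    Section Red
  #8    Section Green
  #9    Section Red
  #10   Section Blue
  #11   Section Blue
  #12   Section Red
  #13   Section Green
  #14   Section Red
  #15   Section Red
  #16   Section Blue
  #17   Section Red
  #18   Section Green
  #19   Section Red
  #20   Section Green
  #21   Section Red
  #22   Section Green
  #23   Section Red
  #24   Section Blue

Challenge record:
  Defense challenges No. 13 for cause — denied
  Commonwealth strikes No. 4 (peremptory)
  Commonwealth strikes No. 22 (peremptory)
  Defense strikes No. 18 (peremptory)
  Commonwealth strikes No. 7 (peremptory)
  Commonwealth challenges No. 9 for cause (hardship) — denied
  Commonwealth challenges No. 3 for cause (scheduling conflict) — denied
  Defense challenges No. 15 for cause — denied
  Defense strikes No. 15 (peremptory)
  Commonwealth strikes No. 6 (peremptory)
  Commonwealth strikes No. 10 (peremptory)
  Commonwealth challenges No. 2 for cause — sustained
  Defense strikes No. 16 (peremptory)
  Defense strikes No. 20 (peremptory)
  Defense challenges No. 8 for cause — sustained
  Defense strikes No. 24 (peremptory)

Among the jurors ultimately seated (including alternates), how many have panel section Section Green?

1

Removed: #2, #4, #6, #7, #8, #10, #15, #16, #18, #20, #22, #24.
Seated (9 incl. alternates): #1, #3, #5, #9, #11, #12, #13, #14, #17.
Of those, in Section Green: #13 → 1.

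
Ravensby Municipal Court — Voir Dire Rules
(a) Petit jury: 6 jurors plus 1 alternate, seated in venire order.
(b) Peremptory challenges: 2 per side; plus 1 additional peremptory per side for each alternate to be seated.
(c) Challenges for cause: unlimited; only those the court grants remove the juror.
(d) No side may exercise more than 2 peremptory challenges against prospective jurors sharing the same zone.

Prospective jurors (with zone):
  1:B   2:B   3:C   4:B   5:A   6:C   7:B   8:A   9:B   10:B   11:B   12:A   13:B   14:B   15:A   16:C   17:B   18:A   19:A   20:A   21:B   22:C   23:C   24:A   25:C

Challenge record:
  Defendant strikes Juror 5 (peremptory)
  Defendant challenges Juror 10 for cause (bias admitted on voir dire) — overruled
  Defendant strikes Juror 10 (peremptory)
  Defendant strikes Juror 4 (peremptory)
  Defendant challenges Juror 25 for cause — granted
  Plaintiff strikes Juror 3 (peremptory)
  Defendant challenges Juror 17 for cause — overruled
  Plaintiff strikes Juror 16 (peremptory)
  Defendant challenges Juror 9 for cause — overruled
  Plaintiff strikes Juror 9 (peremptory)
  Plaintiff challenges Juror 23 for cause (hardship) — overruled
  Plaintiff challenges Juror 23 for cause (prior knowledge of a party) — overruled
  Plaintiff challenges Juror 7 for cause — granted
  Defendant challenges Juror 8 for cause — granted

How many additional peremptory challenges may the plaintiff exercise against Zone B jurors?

0

Plaintiff peremptories so far: #3, #16, #9 — 3 of 3 used, 0 left overall.
Against Zone B: #9 — 1 used; per-zone cap 2 leaves 1.
Binding limit: min(0, 1) = 0.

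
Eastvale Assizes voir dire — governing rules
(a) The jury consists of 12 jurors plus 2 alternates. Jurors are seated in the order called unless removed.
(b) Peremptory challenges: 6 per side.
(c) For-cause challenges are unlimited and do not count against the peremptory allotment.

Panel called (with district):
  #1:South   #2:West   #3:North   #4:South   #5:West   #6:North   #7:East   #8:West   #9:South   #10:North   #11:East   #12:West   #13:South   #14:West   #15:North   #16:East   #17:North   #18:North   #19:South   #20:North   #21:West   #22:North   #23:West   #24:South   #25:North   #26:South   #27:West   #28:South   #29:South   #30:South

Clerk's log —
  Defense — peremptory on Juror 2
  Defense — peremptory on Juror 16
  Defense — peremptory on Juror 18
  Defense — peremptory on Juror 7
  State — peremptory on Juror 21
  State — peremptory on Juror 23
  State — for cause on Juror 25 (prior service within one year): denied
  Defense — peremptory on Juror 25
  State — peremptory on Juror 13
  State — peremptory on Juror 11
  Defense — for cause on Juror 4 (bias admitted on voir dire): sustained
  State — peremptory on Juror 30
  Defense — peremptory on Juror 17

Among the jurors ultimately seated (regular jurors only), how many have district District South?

Removed: #2, #4, #7, #11, #13, #16, #17, #18, #21, #23, #25, #30.
Seated jurors 1–12: #1, #3, #5, #6, #8, #9, #10, #12, #14, #15, #19, #20 (alternates #22, #24 not counted).
Of those, in District South: #1, #9, #19 → 3.

3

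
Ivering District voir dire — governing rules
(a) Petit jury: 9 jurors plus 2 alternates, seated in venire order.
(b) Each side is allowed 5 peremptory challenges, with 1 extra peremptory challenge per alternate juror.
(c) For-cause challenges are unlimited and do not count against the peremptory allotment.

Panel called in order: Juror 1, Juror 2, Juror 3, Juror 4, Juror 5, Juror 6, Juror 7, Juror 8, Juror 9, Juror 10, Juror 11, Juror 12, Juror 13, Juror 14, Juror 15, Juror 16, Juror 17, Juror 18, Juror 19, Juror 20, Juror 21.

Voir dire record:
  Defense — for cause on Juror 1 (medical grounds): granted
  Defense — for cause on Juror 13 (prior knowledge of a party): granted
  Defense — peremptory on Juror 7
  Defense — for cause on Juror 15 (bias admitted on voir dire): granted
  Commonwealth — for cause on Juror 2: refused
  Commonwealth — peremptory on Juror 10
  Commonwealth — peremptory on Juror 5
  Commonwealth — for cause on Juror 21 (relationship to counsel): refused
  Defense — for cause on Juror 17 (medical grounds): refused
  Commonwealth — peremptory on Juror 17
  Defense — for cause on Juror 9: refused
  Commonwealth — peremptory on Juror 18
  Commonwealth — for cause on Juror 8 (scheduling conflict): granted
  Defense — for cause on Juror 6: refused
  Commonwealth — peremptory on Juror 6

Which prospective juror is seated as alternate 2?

21

Removed: #1, #5, #6, #7, #8, #10, #13, #15, #17, #18. (#2, #9, #21 stay — for-cause denied.)
Seating in order: seats 1–9 → #2, #3, #4, #9, #11, #12, #14, #16, #19; alternates → #20, #21.
So alternate 2 is #21.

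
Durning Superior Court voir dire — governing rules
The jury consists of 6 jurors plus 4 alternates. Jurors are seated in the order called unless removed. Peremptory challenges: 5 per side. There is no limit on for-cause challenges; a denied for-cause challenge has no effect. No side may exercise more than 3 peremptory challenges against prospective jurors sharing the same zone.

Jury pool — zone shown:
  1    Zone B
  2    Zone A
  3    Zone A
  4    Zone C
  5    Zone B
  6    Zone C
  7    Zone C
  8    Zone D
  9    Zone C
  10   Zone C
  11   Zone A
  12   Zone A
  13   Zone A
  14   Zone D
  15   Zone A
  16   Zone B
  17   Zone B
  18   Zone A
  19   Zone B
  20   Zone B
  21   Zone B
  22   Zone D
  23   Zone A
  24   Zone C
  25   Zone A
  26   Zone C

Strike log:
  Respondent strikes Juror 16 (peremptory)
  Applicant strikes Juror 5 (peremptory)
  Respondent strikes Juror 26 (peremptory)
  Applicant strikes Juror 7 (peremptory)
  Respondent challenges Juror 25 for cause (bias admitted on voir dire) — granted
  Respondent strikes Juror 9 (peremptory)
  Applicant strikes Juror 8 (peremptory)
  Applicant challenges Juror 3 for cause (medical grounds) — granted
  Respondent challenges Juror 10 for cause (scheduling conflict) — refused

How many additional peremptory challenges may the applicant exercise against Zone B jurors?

2

Applicant peremptories so far: #5, #7, #8 — 3 of 5 used, 2 left overall.
Against Zone B: #5 — 1 used; per-zone cap 3 leaves 2.
Binding limit: min(2, 2) = 2.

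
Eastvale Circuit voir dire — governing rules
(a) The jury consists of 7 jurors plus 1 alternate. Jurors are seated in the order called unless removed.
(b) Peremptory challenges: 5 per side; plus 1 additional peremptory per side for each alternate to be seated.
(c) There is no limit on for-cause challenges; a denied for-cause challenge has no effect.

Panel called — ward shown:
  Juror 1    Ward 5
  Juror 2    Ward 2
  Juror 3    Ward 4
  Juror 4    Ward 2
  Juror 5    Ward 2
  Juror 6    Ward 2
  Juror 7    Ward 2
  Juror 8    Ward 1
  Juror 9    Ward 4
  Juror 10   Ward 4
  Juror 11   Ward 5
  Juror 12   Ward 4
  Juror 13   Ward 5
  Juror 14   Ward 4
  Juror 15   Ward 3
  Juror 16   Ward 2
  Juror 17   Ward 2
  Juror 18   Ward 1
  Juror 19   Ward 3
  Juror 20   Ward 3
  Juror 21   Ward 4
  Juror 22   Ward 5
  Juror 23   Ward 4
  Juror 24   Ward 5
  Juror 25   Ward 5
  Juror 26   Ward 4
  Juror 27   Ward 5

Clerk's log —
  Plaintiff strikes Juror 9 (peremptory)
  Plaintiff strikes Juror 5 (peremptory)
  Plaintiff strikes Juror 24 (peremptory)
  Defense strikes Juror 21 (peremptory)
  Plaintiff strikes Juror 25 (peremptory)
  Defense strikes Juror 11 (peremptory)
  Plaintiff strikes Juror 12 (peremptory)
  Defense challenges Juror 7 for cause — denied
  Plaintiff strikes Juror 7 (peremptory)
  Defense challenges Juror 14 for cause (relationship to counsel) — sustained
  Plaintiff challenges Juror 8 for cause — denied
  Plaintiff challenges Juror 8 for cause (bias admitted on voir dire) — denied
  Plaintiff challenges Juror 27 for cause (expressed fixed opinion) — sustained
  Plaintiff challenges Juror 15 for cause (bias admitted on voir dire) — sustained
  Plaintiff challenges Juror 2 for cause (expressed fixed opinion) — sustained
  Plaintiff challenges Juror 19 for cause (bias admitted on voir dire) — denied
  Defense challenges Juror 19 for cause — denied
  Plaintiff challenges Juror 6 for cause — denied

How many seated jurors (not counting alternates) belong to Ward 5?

Removed: #2, #5, #7, #9, #11, #12, #14, #15, #21, #24, #25, #27.
Seated jurors 1–7: #1, #3, #4, #6, #8, #10, #13 (alternates #16 not counted).
Of those, in Ward 5: #1, #13 → 2.

2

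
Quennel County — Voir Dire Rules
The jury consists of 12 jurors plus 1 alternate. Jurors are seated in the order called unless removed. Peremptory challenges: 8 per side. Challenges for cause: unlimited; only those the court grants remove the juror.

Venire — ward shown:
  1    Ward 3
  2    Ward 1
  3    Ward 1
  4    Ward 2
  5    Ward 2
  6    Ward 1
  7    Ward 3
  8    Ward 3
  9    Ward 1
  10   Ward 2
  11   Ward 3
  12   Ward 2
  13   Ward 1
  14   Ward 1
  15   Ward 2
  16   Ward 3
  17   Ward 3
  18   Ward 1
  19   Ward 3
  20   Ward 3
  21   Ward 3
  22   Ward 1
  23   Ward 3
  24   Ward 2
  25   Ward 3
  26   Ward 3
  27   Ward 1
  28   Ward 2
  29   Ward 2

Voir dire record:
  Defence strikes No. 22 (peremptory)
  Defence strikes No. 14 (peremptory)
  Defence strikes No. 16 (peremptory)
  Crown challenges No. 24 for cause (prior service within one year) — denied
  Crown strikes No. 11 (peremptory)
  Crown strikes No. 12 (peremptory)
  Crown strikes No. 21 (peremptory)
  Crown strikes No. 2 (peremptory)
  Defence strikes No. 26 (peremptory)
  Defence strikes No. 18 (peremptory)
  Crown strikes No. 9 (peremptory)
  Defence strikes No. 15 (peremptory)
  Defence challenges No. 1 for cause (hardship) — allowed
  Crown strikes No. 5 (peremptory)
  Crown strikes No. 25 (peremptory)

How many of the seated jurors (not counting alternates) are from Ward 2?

Removed: #1, #2, #5, #9, #11, #12, #14, #15, #16, #18, #21, #22, #25, #26.
Seated jurors 1–12: #3, #4, #6, #7, #8, #10, #13, #17, #19, #20, #23, #24 (alternates #27 not counted).
Of those, in Ward 2: #4, #10, #24 → 3.

3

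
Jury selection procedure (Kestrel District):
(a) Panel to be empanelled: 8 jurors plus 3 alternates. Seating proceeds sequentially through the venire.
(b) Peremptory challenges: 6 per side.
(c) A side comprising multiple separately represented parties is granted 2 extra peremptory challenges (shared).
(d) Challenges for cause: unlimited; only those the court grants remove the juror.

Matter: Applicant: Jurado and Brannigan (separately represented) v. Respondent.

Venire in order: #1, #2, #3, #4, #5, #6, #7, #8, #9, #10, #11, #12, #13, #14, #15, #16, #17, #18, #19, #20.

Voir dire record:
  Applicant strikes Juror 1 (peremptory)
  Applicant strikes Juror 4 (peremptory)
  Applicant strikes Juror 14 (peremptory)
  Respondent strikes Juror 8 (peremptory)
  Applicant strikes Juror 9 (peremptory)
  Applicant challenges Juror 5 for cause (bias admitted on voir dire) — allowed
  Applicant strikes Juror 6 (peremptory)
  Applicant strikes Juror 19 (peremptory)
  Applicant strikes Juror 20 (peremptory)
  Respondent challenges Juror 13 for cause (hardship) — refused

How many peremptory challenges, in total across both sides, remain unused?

6

Applicant allotment: 6 base + 2 multi-party = 8. Respondent allotment: 6.
Applicant peremptories used: #1, #4, #14, #9, #6, #19, #20 — 7 (the for-cause on #5 doesn't count).
Respondent peremptories used: #8 — 1 (the for-cause on #13 doesn't count).
Remaining: (8 − 7) + (6 − 1) = 6.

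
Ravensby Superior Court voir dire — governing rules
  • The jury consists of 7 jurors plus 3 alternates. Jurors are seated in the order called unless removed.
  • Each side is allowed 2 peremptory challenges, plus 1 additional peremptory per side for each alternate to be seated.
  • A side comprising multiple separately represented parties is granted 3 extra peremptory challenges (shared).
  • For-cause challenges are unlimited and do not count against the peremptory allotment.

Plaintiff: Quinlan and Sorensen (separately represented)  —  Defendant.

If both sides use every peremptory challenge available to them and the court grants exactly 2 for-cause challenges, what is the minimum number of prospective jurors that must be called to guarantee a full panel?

Seats to fill: 7 + 3 alternates = 10.
Peremptories — Plaintiff: 2 + 1×3 + 3 = 8; Defendant: 2 + 1×3 = 5; total 13.
For-cause removals: 2.
Minimum venire: 10 + 13 + 2 = 25.

25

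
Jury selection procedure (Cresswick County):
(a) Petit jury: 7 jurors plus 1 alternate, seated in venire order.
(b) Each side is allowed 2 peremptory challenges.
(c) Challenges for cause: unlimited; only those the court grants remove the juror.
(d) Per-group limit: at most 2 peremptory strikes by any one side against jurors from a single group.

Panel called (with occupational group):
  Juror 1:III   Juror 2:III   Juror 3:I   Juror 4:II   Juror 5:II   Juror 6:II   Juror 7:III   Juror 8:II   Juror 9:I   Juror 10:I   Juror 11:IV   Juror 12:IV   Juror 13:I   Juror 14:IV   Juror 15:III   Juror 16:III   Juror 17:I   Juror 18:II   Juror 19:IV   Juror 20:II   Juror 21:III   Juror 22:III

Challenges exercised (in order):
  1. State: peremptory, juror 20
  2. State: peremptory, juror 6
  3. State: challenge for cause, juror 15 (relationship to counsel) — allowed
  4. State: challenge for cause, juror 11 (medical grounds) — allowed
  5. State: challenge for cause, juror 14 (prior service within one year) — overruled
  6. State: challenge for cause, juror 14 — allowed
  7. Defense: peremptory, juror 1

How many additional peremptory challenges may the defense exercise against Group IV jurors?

1

Defense peremptories so far: #1 — 1 of 2 used, 1 left overall.
Against Group IV: none yet — per-group cap 2 leaves 2.
Binding limit: min(1, 2) = 1.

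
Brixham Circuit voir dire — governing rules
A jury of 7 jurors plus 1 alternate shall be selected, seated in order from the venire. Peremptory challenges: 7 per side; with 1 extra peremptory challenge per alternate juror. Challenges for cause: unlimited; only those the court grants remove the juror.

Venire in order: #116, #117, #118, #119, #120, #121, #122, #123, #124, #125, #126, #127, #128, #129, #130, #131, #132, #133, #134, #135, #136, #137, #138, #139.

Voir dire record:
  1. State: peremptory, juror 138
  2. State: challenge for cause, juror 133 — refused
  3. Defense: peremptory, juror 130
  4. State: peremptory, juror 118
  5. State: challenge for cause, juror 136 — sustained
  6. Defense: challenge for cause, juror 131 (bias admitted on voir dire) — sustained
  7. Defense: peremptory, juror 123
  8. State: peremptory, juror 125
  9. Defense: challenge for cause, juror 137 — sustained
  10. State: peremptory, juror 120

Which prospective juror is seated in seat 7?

126

Removed: #118, #120, #123, #125, #130, #131, #136, #137, #138. (#133 stays — for-cause denied.)
Seating in order: seats 1–7 → #116, #117, #119, #121, #122, #124, #126; alternates → #127.
So seat 7 is #126.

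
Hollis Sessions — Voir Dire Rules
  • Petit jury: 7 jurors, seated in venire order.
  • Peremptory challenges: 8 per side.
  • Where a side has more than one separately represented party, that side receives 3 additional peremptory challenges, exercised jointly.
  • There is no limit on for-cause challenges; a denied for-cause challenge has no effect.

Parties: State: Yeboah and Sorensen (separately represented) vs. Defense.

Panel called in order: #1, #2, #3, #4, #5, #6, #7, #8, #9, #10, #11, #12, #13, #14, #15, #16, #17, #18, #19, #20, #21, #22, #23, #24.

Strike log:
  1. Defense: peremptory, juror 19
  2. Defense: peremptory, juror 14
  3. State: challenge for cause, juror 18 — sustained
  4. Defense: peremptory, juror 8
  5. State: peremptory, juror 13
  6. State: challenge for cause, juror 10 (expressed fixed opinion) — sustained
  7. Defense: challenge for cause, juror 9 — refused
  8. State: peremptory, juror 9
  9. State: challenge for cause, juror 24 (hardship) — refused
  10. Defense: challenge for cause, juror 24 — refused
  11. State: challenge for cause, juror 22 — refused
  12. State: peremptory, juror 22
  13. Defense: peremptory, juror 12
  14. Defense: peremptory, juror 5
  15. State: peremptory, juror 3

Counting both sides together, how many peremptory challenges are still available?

10

State allotment: 8 base + 3 multi-party = 11. Defense allotment: 8.
State peremptories used: #13, #9, #22, #3 — 4 (for-cause on #18, #10, #24, #22 don't count).
Defense peremptories used: #19, #14, #8, #12, #5 — 5 (for-cause on #9, #24 don't count).
Remaining: (11 − 4) + (8 − 5) = 10.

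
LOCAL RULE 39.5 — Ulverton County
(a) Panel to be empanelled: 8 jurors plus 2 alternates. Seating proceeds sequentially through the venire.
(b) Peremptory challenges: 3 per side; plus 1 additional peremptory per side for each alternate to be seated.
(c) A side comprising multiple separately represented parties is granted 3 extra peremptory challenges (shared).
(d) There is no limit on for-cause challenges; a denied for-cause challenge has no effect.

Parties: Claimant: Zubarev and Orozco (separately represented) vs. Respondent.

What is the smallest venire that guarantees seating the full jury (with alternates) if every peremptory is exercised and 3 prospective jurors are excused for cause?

Seats to fill: 8 + 2 alternates = 10.
Peremptories — Claimant: 3 + 1×2 + 3 = 8; Respondent: 3 + 1×2 = 5; total 13.
For-cause removals: 3.
Minimum venire: 10 + 13 + 3 = 26.

26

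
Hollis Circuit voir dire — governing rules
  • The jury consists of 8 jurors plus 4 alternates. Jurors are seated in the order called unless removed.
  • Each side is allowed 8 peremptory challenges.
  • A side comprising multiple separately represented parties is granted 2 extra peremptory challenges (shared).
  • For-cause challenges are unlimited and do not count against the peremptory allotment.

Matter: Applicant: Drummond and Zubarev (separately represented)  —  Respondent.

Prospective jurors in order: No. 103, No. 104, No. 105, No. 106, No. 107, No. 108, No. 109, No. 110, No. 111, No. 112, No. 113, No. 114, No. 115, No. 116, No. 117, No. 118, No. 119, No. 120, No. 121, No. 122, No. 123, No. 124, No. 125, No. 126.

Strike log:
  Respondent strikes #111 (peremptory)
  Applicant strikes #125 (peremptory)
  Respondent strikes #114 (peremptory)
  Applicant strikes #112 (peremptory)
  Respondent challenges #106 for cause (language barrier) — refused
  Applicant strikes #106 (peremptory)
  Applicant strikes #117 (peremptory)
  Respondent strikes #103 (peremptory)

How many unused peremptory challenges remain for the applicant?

Applicant allotment: 8 base + 2 multi-party = 10.
Applicant peremptories used: #125, #112, #106, #117 — 4.
Remaining: 10 − 4 = 6.

6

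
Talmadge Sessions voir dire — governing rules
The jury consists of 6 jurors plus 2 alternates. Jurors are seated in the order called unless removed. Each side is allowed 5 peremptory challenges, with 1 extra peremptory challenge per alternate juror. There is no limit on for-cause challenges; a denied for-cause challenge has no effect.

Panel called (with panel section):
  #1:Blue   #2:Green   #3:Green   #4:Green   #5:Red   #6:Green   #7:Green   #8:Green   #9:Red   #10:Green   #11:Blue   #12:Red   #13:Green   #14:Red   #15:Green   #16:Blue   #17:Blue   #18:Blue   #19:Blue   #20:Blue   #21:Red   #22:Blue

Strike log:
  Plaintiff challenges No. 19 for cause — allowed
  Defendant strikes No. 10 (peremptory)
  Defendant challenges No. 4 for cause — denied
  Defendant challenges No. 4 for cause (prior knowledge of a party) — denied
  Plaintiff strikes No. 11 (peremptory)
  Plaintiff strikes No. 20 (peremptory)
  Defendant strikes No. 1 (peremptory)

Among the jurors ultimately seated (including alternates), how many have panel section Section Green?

6

Removed: #1, #10, #11, #19, #20.
Seated (8 incl. alternates): #2, #3, #4, #5, #6, #7, #8, #9.
Of those, in Section Green: #2, #3, #4, #6, #7, #8 → 6.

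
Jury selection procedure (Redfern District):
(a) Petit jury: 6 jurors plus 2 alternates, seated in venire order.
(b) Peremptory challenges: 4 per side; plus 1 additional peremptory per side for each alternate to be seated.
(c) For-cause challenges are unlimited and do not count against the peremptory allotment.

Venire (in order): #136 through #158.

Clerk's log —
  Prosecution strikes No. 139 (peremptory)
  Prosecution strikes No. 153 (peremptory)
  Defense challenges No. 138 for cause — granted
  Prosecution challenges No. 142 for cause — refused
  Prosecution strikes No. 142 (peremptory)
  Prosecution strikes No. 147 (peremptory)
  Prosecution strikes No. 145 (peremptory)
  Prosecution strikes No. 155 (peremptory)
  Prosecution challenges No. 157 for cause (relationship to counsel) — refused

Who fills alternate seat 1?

Removed: #138, #139, #142, #145, #147, #153, #155. (#157 stays — for-cause denied.)
Seating in order: seats 1–6 → #136, #137, #140, #141, #143, #144; alternates → #146, #148.
So alternate 1 is #146.

146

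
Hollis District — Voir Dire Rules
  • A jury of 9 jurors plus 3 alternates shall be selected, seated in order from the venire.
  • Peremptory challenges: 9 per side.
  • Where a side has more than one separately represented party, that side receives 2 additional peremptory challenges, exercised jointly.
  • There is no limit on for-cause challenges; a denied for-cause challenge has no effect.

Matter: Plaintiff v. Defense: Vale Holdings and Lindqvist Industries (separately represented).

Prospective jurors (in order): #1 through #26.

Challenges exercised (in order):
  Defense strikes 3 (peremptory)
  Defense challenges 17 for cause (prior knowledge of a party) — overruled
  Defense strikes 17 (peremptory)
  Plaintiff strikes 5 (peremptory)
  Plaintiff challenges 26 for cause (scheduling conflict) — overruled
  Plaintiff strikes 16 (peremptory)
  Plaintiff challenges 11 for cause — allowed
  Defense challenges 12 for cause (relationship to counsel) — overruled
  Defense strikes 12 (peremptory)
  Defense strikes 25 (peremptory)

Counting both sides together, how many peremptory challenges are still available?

Plaintiff allotment: 9. Defense allotment: 9 base + 2 multi-party = 11.
Plaintiff peremptories used: #5, #16 — 2 (for-cause on #26, #11 don't count).
Defense peremptories used: #3, #17, #12, #25 — 4 (for-cause on #17, #12 don't count).
Remaining: (9 − 2) + (11 − 4) = 14.

14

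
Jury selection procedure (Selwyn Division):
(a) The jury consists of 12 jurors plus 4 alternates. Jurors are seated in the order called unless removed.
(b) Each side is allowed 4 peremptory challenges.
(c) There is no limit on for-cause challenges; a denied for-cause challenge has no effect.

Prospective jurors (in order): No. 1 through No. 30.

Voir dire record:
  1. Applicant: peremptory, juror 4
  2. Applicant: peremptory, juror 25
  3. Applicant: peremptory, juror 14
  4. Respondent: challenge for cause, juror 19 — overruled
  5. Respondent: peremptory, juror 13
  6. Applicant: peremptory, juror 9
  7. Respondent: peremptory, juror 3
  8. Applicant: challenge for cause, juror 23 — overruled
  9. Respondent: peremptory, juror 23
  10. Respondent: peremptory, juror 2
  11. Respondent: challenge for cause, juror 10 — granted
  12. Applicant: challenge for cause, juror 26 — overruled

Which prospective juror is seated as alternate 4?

24

Removed: #2, #3, #4, #9, #10, #13, #14, #23, #25. (#19, #26 stay — for-cause denied.)
Filling seats in venire order through position 16: #1, #5, #6, #7, #8, #11, #12, #15, #16, #17, #18, #19, #20, #21, #22, #24.
So alternate 4 is #24.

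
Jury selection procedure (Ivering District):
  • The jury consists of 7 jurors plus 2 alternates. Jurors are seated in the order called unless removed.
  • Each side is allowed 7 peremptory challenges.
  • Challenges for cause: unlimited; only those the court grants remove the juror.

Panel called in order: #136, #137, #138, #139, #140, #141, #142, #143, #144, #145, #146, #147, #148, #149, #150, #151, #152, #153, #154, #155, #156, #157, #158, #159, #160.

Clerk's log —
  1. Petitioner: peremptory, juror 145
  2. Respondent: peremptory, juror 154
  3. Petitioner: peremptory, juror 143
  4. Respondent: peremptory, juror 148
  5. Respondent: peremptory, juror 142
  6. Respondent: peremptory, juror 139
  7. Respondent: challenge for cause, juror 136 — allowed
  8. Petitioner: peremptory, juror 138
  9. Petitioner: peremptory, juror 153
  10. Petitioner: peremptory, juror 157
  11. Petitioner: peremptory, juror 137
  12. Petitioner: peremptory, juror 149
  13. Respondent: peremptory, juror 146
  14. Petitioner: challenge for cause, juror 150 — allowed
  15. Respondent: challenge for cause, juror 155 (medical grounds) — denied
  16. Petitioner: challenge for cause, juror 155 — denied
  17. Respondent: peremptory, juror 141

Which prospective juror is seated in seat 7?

Removed: #136, #137, #138, #139, #141, #142, #143, #145, #146, #148, #149, #150, #153, #154, #157. (#155 stays — for-cause denied.)
Seating in order: seats 1–7 → #140, #144, #147, #151, #152, #155, #156; alternates → #158, #159.
So seat 7 is #156.

156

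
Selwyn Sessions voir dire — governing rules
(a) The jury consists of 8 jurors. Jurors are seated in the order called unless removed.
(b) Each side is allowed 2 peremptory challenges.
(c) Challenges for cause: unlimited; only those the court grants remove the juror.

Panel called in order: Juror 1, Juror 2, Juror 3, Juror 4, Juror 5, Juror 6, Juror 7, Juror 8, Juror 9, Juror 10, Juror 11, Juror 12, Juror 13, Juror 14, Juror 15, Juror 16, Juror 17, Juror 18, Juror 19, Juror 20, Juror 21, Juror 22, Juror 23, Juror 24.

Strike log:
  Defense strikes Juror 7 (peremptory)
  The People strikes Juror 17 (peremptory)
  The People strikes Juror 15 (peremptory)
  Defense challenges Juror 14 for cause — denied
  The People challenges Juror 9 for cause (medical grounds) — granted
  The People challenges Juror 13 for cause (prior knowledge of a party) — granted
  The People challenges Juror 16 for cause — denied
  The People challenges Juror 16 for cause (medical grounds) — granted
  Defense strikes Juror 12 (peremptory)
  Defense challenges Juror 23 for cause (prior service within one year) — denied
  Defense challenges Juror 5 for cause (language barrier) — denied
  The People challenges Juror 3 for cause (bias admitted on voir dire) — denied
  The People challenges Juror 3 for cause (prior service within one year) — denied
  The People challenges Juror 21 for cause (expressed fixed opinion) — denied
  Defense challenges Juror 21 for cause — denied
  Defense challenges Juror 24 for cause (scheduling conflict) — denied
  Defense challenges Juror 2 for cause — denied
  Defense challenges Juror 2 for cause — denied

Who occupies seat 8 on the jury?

Removed: #7, #9, #12, #13, #15, #16, #17. (#2, #3, #5, #14, #21, #23, #24 stay — for-cause denied.)
Seating in order: seats 1–8 → #1, #2, #3, #4, #5, #6, #8, #10.
So seat 8 is #10.

10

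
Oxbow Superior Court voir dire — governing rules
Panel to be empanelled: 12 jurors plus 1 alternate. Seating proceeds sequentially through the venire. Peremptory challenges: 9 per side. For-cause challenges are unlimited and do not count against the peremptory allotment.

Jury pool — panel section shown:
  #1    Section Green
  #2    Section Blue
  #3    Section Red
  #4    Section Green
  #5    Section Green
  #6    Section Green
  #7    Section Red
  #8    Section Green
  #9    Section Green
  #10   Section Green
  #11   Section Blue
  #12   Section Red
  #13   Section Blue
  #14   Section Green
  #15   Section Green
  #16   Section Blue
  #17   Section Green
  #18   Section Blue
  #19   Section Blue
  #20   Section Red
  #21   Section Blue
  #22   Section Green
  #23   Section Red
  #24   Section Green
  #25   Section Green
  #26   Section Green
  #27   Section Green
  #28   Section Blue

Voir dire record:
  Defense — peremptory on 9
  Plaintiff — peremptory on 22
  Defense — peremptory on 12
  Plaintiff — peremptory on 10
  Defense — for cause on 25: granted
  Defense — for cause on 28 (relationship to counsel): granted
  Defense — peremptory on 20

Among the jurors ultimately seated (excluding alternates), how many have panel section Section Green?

7

Removed: #9, #10, #12, #20, #22, #25, #28.
Seated jurors 1–12: #1, #2, #3, #4, #5, #6, #7, #8, #11, #13, #14, #15 (alternates #16 not counted).
Of those, in Section Green: #1, #4, #5, #6, #8, #14, #15 → 7.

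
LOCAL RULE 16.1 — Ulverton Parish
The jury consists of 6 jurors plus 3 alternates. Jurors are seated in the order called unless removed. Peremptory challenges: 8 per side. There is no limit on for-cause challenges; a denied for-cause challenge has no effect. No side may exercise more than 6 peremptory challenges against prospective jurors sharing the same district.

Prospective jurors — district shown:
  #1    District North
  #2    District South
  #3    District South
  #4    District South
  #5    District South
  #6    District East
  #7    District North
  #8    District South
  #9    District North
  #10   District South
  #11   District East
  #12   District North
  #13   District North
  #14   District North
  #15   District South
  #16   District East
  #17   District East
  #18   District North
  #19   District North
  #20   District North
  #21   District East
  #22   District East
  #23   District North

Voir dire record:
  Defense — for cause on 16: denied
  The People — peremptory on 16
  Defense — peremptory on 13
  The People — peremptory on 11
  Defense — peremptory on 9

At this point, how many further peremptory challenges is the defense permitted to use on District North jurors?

Defense peremptories so far: #13, #9 — 2 of 8 used, 6 left overall.
Against District North: #13, #9 — 2 used; per-district cap 6 leaves 4.
Binding limit: min(6, 4) = 4.

4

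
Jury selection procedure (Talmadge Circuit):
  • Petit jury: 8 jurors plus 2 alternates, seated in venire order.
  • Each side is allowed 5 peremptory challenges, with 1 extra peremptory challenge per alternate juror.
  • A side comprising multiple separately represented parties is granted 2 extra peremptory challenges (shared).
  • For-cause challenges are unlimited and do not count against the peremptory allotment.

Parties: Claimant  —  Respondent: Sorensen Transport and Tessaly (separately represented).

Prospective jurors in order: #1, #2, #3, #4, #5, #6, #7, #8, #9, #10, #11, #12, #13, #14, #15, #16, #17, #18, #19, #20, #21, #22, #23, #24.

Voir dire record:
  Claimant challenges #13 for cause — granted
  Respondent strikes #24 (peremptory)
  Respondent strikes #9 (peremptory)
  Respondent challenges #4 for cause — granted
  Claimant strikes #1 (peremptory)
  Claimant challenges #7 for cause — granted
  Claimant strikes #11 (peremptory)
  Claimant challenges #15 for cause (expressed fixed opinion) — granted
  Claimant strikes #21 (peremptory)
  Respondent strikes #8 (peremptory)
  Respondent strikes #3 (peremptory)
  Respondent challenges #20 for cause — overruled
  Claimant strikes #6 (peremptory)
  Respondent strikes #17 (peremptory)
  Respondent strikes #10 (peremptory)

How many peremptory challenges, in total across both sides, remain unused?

6

Claimant allotment: 5 base + 1 × 2 alternates = 7. Respondent allotment: 5 base + 1 × 2 alternates + 2 multi-party = 9.
Claimant peremptories used: #1, #11, #21, #6 — 4 (for-cause on #13, #7, #15 don't count).
Respondent peremptories used: #24, #9, #8, #3, #17, #10 — 6 (for-cause on #4, #20 don't count).
Remaining: (7 − 4) + (9 − 6) = 6.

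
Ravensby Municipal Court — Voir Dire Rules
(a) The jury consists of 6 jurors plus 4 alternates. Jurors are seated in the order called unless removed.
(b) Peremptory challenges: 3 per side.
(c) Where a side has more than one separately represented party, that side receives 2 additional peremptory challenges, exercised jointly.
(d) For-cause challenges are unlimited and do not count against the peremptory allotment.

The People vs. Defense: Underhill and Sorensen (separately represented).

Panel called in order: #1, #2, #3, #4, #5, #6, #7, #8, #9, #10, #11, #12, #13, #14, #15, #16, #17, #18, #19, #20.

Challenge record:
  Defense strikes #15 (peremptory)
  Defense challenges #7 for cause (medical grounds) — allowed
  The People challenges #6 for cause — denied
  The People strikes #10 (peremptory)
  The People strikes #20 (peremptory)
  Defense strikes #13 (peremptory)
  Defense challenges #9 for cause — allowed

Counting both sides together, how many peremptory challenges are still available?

4

The People allotment: 3. Defense allotment: 3 base + 2 multi-party = 5.
The People peremptories used: #10, #20 — 2 (the for-cause on #6 doesn't count).
Defense peremptories used: #15, #13 — 2 (for-cause on #7, #9 don't count).
Remaining: (3 − 2) + (5 − 2) = 4.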